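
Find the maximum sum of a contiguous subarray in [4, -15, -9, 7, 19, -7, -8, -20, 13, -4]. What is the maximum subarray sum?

Using Kadane's algorithm on [4, -15, -9, 7, 19, -7, -8, -20, 13, -4]:

Scanning through the array:
Position 1 (value -15): max_ending_here = -11, max_so_far = 4
Position 2 (value -9): max_ending_here = -9, max_so_far = 4
Position 3 (value 7): max_ending_here = 7, max_so_far = 7
Position 4 (value 19): max_ending_here = 26, max_so_far = 26
Position 5 (value -7): max_ending_here = 19, max_so_far = 26
Position 6 (value -8): max_ending_here = 11, max_so_far = 26
Position 7 (value -20): max_ending_here = -9, max_so_far = 26
Position 8 (value 13): max_ending_here = 13, max_so_far = 26
Position 9 (value -4): max_ending_here = 9, max_so_far = 26

Maximum subarray: [7, 19]
Maximum sum: 26

The maximum subarray is [7, 19] with sum 26. This subarray runs from index 3 to index 4.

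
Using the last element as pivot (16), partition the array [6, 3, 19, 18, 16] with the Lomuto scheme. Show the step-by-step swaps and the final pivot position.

Lomuto partition with pivot = 16:

Initial array: [6, 3, 19, 18, 16]

arr[0]=6 <= 16: swap with position 0, array becomes [6, 3, 19, 18, 16]
arr[1]=3 <= 16: swap with position 1, array becomes [6, 3, 19, 18, 16]
arr[2]=19 > 16: no swap
arr[3]=18 > 16: no swap

Place pivot at position 2: [6, 3, 16, 18, 19]
Pivot position: 2

After partitioning with pivot 16, the array becomes [6, 3, 16, 18, 19]. The pivot is placed at index 2. All elements to the left of the pivot are <= 16, and all elements to the right are > 16.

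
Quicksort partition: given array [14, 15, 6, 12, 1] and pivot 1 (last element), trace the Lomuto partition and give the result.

Lomuto partition with pivot = 1:

Initial array: [14, 15, 6, 12, 1]

arr[0]=14 > 1: no swap
arr[1]=15 > 1: no swap
arr[2]=6 > 1: no swap
arr[3]=12 > 1: no swap

Place pivot at position 0: [1, 15, 6, 12, 14]
Pivot position: 0

After partitioning with pivot 1, the array becomes [1, 15, 6, 12, 14]. The pivot is placed at index 0. All elements to the left of the pivot are <= 1, and all elements to the right are > 1.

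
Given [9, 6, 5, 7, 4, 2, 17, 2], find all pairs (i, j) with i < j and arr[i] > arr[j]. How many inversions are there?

Finding inversions in [9, 6, 5, 7, 4, 2, 17, 2]:

(0, 1): arr[0]=9 > arr[1]=6
(0, 2): arr[0]=9 > arr[2]=5
(0, 3): arr[0]=9 > arr[3]=7
(0, 4): arr[0]=9 > arr[4]=4
(0, 5): arr[0]=9 > arr[5]=2
(0, 7): arr[0]=9 > arr[7]=2
(1, 2): arr[1]=6 > arr[2]=5
(1, 4): arr[1]=6 > arr[4]=4
(1, 5): arr[1]=6 > arr[5]=2
(1, 7): arr[1]=6 > arr[7]=2
(2, 4): arr[2]=5 > arr[4]=4
(2, 5): arr[2]=5 > arr[5]=2
(2, 7): arr[2]=5 > arr[7]=2
(3, 4): arr[3]=7 > arr[4]=4
(3, 5): arr[3]=7 > arr[5]=2
(3, 7): arr[3]=7 > arr[7]=2
(4, 5): arr[4]=4 > arr[5]=2
(4, 7): arr[4]=4 > arr[7]=2
(6, 7): arr[6]=17 > arr[7]=2

Total inversions: 19

The array has 19 inversion(s): (0,1), (0,2), (0,3), (0,4), (0,5), (0,7), (1,2), (1,4), (1,5), (1,7), (2,4), (2,5), (2,7), (3,4), (3,5), (3,7), (4,5), (4,7), (6,7). Each pair (i,j) satisfies i < j and arr[i] > arr[j].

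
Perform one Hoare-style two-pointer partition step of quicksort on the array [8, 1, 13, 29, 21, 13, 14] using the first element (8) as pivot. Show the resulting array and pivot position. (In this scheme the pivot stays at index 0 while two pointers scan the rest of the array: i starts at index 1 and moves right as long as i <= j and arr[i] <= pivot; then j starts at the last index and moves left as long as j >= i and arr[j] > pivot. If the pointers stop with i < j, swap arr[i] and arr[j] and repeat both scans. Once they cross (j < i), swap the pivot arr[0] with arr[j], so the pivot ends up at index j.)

Hoare-style two-pointer partition with pivot = 8:

Initial array: [8, 1, 13, 29, 21, 13, 14]

Pointers start at i = 1, j = 6.
i ends at 2, j ends at 1: the pointers have crossed (j < i), so scanning stops.

Swap pivot arr[0] with arr[1] to place pivot at position 1: [1, 8, 13, 29, 21, 13, 14]
Pivot position: 1

After partitioning with pivot 8, the array becomes [1, 8, 13, 29, 21, 13, 14]. The pivot is placed at index 1. All elements to the left of the pivot are <= 8, and all elements to the right are > 8.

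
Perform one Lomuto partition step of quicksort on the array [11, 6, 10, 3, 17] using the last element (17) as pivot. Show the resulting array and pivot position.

Lomuto partition with pivot = 17:

Initial array: [11, 6, 10, 3, 17]

arr[0]=11 <= 17: swap with position 0, array becomes [11, 6, 10, 3, 17]
arr[1]=6 <= 17: swap with position 1, array becomes [11, 6, 10, 3, 17]
arr[2]=10 <= 17: swap with position 2, array becomes [11, 6, 10, 3, 17]
arr[3]=3 <= 17: swap with position 3, array becomes [11, 6, 10, 3, 17]

Place pivot at position 4: [11, 6, 10, 3, 17]
Pivot position: 4

After partitioning with pivot 17, the array becomes [11, 6, 10, 3, 17]. The pivot is placed at index 4. All elements to the left of the pivot are <= 17, and all elements to the right are > 17.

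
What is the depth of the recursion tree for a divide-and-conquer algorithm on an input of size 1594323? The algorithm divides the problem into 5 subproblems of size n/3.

For divide and conquer with division factor 3:

Problem sizes at each level:
Level 0: 1594323
Level 1: 531441
Level 2: 177147
Level 3: 59049
Level 4: 19683
Level 5: 6561
Level 6: 2187
Level 7: 729
Level 8: 243
Level 9: 81
Level 10: 27
Level 11: 9
Level 12: 3
Level 13: 1

The root is level 0 and the size-1 base case is level 13 (the tree spans levels 0 through 13, i.e. 14 levels counting the root), so the depth is the number of divisions: log_3(1594323) = 13

The recursion tree depth is log_3(1594323) = 13. At each level, the problem size is divided by 3, so it takes 13 divisions to reduce to a base case of size 1. The algorithm makes 5 recursive calls at each level.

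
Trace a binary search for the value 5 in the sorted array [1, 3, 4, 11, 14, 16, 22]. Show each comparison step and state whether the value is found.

Binary search for 5 in [1, 3, 4, 11, 14, 16, 22]:

lo=0, hi=6, mid=3, arr[mid]=11 -> 11 > 5, search left half
lo=0, hi=2, mid=1, arr[mid]=3 -> 3 < 5, search right half
lo=2, hi=2, mid=2, arr[mid]=4 -> 4 < 5, search right half
lo=3 > hi=2, target 5 not found

Binary search determines that 5 is not in the array after 3 comparisons. The search space was exhausted without finding the target.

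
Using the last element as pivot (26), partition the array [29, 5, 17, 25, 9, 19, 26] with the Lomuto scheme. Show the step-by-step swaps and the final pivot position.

Lomuto partition with pivot = 26:

Initial array: [29, 5, 17, 25, 9, 19, 26]

arr[0]=29 > 26: no swap
arr[1]=5 <= 26: swap with position 0, array becomes [5, 29, 17, 25, 9, 19, 26]
arr[2]=17 <= 26: swap with position 1, array becomes [5, 17, 29, 25, 9, 19, 26]
arr[3]=25 <= 26: swap with position 2, array becomes [5, 17, 25, 29, 9, 19, 26]
arr[4]=9 <= 26: swap with position 3, array becomes [5, 17, 25, 9, 29, 19, 26]
arr[5]=19 <= 26: swap with position 4, array becomes [5, 17, 25, 9, 19, 29, 26]

Place pivot at position 5: [5, 17, 25, 9, 19, 26, 29]
Pivot position: 5

After partitioning with pivot 26, the array becomes [5, 17, 25, 9, 19, 26, 29]. The pivot is placed at index 5. All elements to the left of the pivot are <= 26, and all elements to the right are > 26.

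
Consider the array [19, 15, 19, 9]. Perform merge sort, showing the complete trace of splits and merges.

Merge sort trace:

Split: [19, 15, 19, 9] -> [19, 15] and [19, 9]
  Split: [19, 15] -> [19] and [15]
  Merge: [19] + [15] -> [15, 19]
  Split: [19, 9] -> [19] and [9]
  Merge: [19] + [9] -> [9, 19]
Merge: [15, 19] + [9, 19] -> [9, 15, 19, 19]

Final sorted array: [9, 15, 19, 19]

The merge sort proceeds by recursively splitting the array and merging sorted halves.
After all merges, the sorted array is [9, 15, 19, 19].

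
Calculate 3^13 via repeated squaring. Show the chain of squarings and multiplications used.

Computing 3^13 by squaring (build up from 3^1; each line after the first costs one multiplication):

3^1 = 3
3^2 = (3^1)^2 = 3^2 = 9
3^3 = 3 * 3^2 = 3 * 9 = 27
3^6 = (3^3)^2 = 27^2 = 729
3^12 = (3^6)^2 = 729^2 = 531441
3^13 = 3 * 3^12 = 3 * 531441 = 1594323

Result: 1594323
Multiplications needed: 5 (5 lines after 3^1)

3^13 = 1594323. Using exponentiation by squaring, this requires 5 multiplications. The key idea: if the exponent is even, square the half-power; if odd, multiply by the base once.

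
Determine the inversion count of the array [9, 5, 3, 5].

Finding inversions in [9, 5, 3, 5]:

(0, 1): arr[0]=9 > arr[1]=5
(0, 2): arr[0]=9 > arr[2]=3
(0, 3): arr[0]=9 > arr[3]=5
(1, 2): arr[1]=5 > arr[2]=3

Total inversions: 4

The array has 4 inversion(s): (0,1), (0,2), (0,3), (1,2). Each pair (i,j) satisfies i < j and arr[i] > arr[j].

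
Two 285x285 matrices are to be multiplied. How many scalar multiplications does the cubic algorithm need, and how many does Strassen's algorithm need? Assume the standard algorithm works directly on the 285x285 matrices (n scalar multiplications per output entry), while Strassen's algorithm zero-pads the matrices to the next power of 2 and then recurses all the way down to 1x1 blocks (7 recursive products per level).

Matrix multiplication for 285x285 matrices:

Strassen's algorithm requires power-of-2 dimensions. Pad 285x285 to 512x512 (next power of 2).

Standard algorithm: 285^3 = 23149125 multiplications
Strassen's algorithm: 7^(log2(512)) = 7^9 = 40353607 multiplications
Difference: 23149125 - 40353607 = -17204482 (Strassen uses MORE here due to padding overhead — for small or just-over-power-of-2 n, padding can outweigh the per-level savings)

Standard: 23149125 multiplications (285^3). Strassen: 40353607 multiplications (7^9, after padding to 512x512). Strassen reduces 8 recursive multiplications to 7 at each level.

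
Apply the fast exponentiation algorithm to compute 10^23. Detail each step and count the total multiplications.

Computing 10^23 by squaring (build up from 10^1; each line after the first costs one multiplication):

10^1 = 10
10^2 = (10^1)^2 = 10^2 = 100
10^4 = (10^2)^2 = 100^2 = 10000
10^5 = 10 * 10^4 = 10 * 10000 = 100000
10^10 = (10^5)^2 = 100000^2 = 10000000000
10^11 = 10 * 10^10 = 10 * 10000000000 = 100000000000
10^22 = (10^11)^2 = 100000000000^2 = 10000000000000000000000
10^23 = 10 * 10^22 = 10 * 10000000000000000000000 = 100000000000000000000000

Result: 100000000000000000000000
Multiplications needed: 7 (7 lines after 10^1)

10^23 = 100000000000000000000000. Using exponentiation by squaring, this requires 7 multiplications. The key idea: if the exponent is even, square the half-power; if odd, multiply by the base once.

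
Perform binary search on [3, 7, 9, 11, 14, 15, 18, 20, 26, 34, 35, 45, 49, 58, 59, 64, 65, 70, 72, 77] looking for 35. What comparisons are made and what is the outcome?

Binary search for 35 in [3, 7, 9, 11, 14, 15, 18, 20, 26, 34, 35, 45, 49, 58, 59, 64, 65, 70, 72, 77]:

lo=0, hi=19, mid=9, arr[mid]=34 -> 34 < 35, search right half
lo=10, hi=19, mid=14, arr[mid]=59 -> 59 > 35, search left half
lo=10, hi=13, mid=11, arr[mid]=45 -> 45 > 35, search left half
lo=10, hi=10, mid=10, arr[mid]=35 -> Found target at index 10!

Binary search finds 35 at index 10 after 4 comparisons. The search repeatedly halves the search space by comparing with the middle element.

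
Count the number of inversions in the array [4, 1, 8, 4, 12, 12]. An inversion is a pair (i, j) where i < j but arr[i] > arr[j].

Finding inversions in [4, 1, 8, 4, 12, 12]:

(0, 1): arr[0]=4 > arr[1]=1
(2, 3): arr[2]=8 > arr[3]=4

Total inversions: 2

The array has 2 inversion(s): (0,1), (2,3). Each pair (i,j) satisfies i < j and arr[i] > arr[j].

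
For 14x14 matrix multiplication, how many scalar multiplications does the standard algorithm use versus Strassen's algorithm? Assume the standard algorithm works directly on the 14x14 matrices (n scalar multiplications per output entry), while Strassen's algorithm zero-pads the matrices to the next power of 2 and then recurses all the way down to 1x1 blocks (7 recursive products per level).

Matrix multiplication for 14x14 matrices:

Strassen's algorithm requires power-of-2 dimensions. Pad 14x14 to 16x16 (next power of 2).

Standard algorithm: 14^3 = 2744 multiplications
Strassen's algorithm: 7^(log2(16)) = 7^4 = 2401 multiplications
Savings: 2744 - 2401 = 343 multiplications

Standard: 2744 multiplications (14^3). Strassen: 2401 multiplications (7^4, after padding to 16x16). Strassen reduces 8 recursive multiplications to 7 at each level.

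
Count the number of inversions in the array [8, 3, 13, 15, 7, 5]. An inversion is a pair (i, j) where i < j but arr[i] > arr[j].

Finding inversions in [8, 3, 13, 15, 7, 5]:

(0, 1): arr[0]=8 > arr[1]=3
(0, 4): arr[0]=8 > arr[4]=7
(0, 5): arr[0]=8 > arr[5]=5
(2, 4): arr[2]=13 > arr[4]=7
(2, 5): arr[2]=13 > arr[5]=5
(3, 4): arr[3]=15 > arr[4]=7
(3, 5): arr[3]=15 > arr[5]=5
(4, 5): arr[4]=7 > arr[5]=5

Total inversions: 8

The array has 8 inversion(s): (0,1), (0,4), (0,5), (2,4), (2,5), (3,4), (3,5), (4,5). Each pair (i,j) satisfies i < j and arr[i] > arr[j].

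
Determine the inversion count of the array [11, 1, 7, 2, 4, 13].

Finding inversions in [11, 1, 7, 2, 4, 13]:

(0, 1): arr[0]=11 > arr[1]=1
(0, 2): arr[0]=11 > arr[2]=7
(0, 3): arr[0]=11 > arr[3]=2
(0, 4): arr[0]=11 > arr[4]=4
(2, 3): arr[2]=7 > arr[3]=2
(2, 4): arr[2]=7 > arr[4]=4

Total inversions: 6

The array has 6 inversion(s): (0,1), (0,2), (0,3), (0,4), (2,3), (2,4). Each pair (i,j) satisfies i < j and arr[i] > arr[j].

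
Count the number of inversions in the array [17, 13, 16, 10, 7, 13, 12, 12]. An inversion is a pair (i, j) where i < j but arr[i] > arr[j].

Finding inversions in [17, 13, 16, 10, 7, 13, 12, 12]:

(0, 1): arr[0]=17 > arr[1]=13
(0, 2): arr[0]=17 > arr[2]=16
(0, 3): arr[0]=17 > arr[3]=10
(0, 4): arr[0]=17 > arr[4]=7
(0, 5): arr[0]=17 > arr[5]=13
(0, 6): arr[0]=17 > arr[6]=12
(0, 7): arr[0]=17 > arr[7]=12
(1, 3): arr[1]=13 > arr[3]=10
(1, 4): arr[1]=13 > arr[4]=7
(1, 6): arr[1]=13 > arr[6]=12
(1, 7): arr[1]=13 > arr[7]=12
(2, 3): arr[2]=16 > arr[3]=10
(2, 4): arr[2]=16 > arr[4]=7
(2, 5): arr[2]=16 > arr[5]=13
(2, 6): arr[2]=16 > arr[6]=12
(2, 7): arr[2]=16 > arr[7]=12
(3, 4): arr[3]=10 > arr[4]=7
(5, 6): arr[5]=13 > arr[6]=12
(5, 7): arr[5]=13 > arr[7]=12

Total inversions: 19

The array has 19 inversion(s): (0,1), (0,2), (0,3), (0,4), (0,5), (0,6), (0,7), (1,3), (1,4), (1,6), (1,7), (2,3), (2,4), (2,5), (2,6), (2,7), (3,4), (5,6), (5,7). Each pair (i,j) satisfies i < j and arr[i] > arr[j].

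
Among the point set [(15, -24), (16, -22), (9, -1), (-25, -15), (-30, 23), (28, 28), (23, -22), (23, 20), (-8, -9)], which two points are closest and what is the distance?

Computing all pairwise distances among 9 points:

d((15, -24), (16, -22)) = 2.2361 <-- minimum
d((15, -24), (9, -1)) = 23.7697
d((15, -24), (-25, -15)) = 41.0
d((15, -24), (-30, 23)) = 65.0692
d((15, -24), (28, 28)) = 53.6004
d((15, -24), (23, -22)) = 8.2462
d((15, -24), (23, 20)) = 44.7214
d((15, -24), (-8, -9)) = 27.4591
d((16, -22), (9, -1)) = 22.1359
d((16, -22), (-25, -15)) = 41.5933
d((16, -22), (-30, 23)) = 64.3506
d((16, -22), (28, 28)) = 51.4198
d((16, -22), (23, -22)) = 7.0
d((16, -22), (23, 20)) = 42.5793
d((16, -22), (-8, -9)) = 27.2947
d((9, -1), (-25, -15)) = 36.7696
d((9, -1), (-30, 23)) = 45.793
d((9, -1), (28, 28)) = 34.6699
d((9, -1), (23, -22)) = 25.2389
d((9, -1), (23, 20)) = 25.2389
d((9, -1), (-8, -9)) = 18.7883
d((-25, -15), (-30, 23)) = 38.3275
d((-25, -15), (28, 28)) = 68.2495
d((-25, -15), (23, -22)) = 48.5077
d((-25, -15), (23, 20)) = 59.4054
d((-25, -15), (-8, -9)) = 18.0278
d((-30, 23), (28, 28)) = 58.2151
d((-30, 23), (23, -22)) = 69.527
d((-30, 23), (23, 20)) = 53.0848
d((-30, 23), (-8, -9)) = 38.833
d((28, 28), (23, -22)) = 50.2494
d((28, 28), (23, 20)) = 9.434
d((28, 28), (-8, -9)) = 51.6236
d((23, -22), (23, 20)) = 42.0
d((23, -22), (-8, -9)) = 33.6155
d((23, 20), (-8, -9)) = 42.45

Closest pair: (15, -24) and (16, -22) with distance 2.2361

The closest pair is (15, -24) and (16, -22) with Euclidean distance 2.2361. For 9 points, brute-force pairwise comparison is shown above. For large n, the divide-and-conquer algorithm (sort by x, recurse on halves, check the dividing strip) achieves O(n log n).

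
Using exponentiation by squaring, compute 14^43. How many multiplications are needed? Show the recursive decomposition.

Computing 14^43 by squaring (build up from 14^1; each line after the first costs one multiplication):

14^1 = 14
14^2 = (14^1)^2 = 14^2 = 196
14^4 = (14^2)^2 = 196^2 = 38416
14^5 = 14 * 14^4 = 14 * 38416 = 537824
14^10 = (14^5)^2 = 537824^2 = 289254654976
14^20 = (14^10)^2 = 289254654976^2 = 83668255425284801560576
14^21 = 14 * 14^20 = 14 * 83668255425284801560576 = 1171355575953987221848064
14^42 = (14^21)^2 = 1171355575953987221848064^2 = 1372073885318497127491074758162987278899500548096
14^43 = 14 * 14^42 = 14 * 1372073885318497127491074758162987278899500548096 = 19209034394458959784875046614281821904593007673344

Result: 19209034394458959784875046614281821904593007673344
Multiplications needed: 8 (8 lines after 14^1)

14^43 = 19209034394458959784875046614281821904593007673344. Using exponentiation by squaring, this requires 8 multiplications. The key idea: if the exponent is even, square the half-power; if odd, multiply by the base once.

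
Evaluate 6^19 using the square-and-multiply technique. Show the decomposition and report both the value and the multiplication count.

Computing 6^19 by squaring (build up from 6^1; each line after the first costs one multiplication):

6^1 = 6
6^2 = (6^1)^2 = 6^2 = 36
6^4 = (6^2)^2 = 36^2 = 1296
6^8 = (6^4)^2 = 1296^2 = 1679616
6^9 = 6 * 6^8 = 6 * 1679616 = 10077696
6^18 = (6^9)^2 = 10077696^2 = 101559956668416
6^19 = 6 * 6^18 = 6 * 101559956668416 = 609359740010496

Result: 609359740010496
Multiplications needed: 6 (6 lines after 6^1)

6^19 = 609359740010496. Using exponentiation by squaring, this requires 6 multiplications. The key idea: if the exponent is even, square the half-power; if odd, multiply by the base once.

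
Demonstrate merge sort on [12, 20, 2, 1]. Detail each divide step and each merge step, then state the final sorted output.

Merge sort trace:

Split: [12, 20, 2, 1] -> [12, 20] and [2, 1]
  Split: [12, 20] -> [12] and [20]
  Merge: [12] + [20] -> [12, 20]
  Split: [2, 1] -> [2] and [1]
  Merge: [2] + [1] -> [1, 2]
Merge: [12, 20] + [1, 2] -> [1, 2, 12, 20]

Final sorted array: [1, 2, 12, 20]

The merge sort proceeds by recursively splitting the array and merging sorted halves.
After all merges, the sorted array is [1, 2, 12, 20].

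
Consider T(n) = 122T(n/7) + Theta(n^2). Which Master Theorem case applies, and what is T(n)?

Master Theorem for T(n) = 122T(n/7) + O(n^2):

a = 122, b = 7, c = 2
log_b(a) = log_7(122) = 2.4688

Case 1: c = 2 < log_7(122) = 2.4688
T(n) = O(n^(log_7 122))

For T(n) = 122T(n/7) + O(n^2): log_7(122) = 2.4688. This is Case 1 of the Master Theorem (c < log_b(a), work dominated by leaves), giving O(n^(log_7 122)).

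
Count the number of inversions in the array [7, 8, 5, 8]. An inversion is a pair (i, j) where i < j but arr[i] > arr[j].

Finding inversions in [7, 8, 5, 8]:

(0, 2): arr[0]=7 > arr[2]=5
(1, 2): arr[1]=8 > arr[2]=5

Total inversions: 2

The array has 2 inversion(s): (0,2), (1,2). Each pair (i,j) satisfies i < j and arr[i] > arr[j].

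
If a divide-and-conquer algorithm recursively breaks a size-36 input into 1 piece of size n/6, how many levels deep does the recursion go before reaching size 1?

For divide and conquer with division factor 6:

Problem sizes at each level:
Level 0: 36
Level 1: 6
Level 2: 1

The root is level 0 and the size-1 base case is level 2 (the tree spans levels 0 through 2, i.e. 3 levels counting the root), so the depth is the number of divisions: log_6(36) = 2

The recursion tree depth is log_6(36) = 2. At each level, the problem size is divided by 6, so it takes 2 divisions to reduce to a base case of size 1. The algorithm makes 1 recursive call at each level.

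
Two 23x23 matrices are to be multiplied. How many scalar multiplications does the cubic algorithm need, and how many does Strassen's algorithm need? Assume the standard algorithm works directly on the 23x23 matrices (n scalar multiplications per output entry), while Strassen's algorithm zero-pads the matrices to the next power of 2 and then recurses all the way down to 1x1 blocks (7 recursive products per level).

Matrix multiplication for 23x23 matrices:

Strassen's algorithm requires power-of-2 dimensions. Pad 23x23 to 32x32 (next power of 2).

Standard algorithm: 23^3 = 12167 multiplications
Strassen's algorithm: 7^(log2(32)) = 7^5 = 16807 multiplications
Difference: 12167 - 16807 = -4640 (Strassen uses MORE here due to padding overhead — for small or just-over-power-of-2 n, padding can outweigh the per-level savings)

Standard: 12167 multiplications (23^3). Strassen: 16807 multiplications (7^5, after padding to 32x32). Strassen reduces 8 recursive multiplications to 7 at each level.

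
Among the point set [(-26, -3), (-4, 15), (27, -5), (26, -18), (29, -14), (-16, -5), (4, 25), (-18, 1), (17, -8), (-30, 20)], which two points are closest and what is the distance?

Computing all pairwise distances among 10 points:

d((-26, -3), (-4, 15)) = 28.4253
d((-26, -3), (27, -5)) = 53.0377
d((-26, -3), (26, -18)) = 54.1202
d((-26, -3), (29, -14)) = 56.0892
d((-26, -3), (-16, -5)) = 10.198
d((-26, -3), (4, 25)) = 41.0366
d((-26, -3), (-18, 1)) = 8.9443
d((-26, -3), (17, -8)) = 43.2897
d((-26, -3), (-30, 20)) = 23.3452
d((-4, 15), (27, -5)) = 36.8917
d((-4, 15), (26, -18)) = 44.5982
d((-4, 15), (29, -14)) = 43.9318
d((-4, 15), (-16, -5)) = 23.3238
d((-4, 15), (4, 25)) = 12.8062
d((-4, 15), (-18, 1)) = 19.799
d((-4, 15), (17, -8)) = 31.1448
d((-4, 15), (-30, 20)) = 26.4764
d((27, -5), (26, -18)) = 13.0384
d((27, -5), (29, -14)) = 9.2195
d((27, -5), (-16, -5)) = 43.0
d((27, -5), (4, 25)) = 37.8021
d((27, -5), (-18, 1)) = 45.3982
d((27, -5), (17, -8)) = 10.4403
d((27, -5), (-30, 20)) = 62.2415
d((26, -18), (29, -14)) = 5.0 <-- minimum
d((26, -18), (-16, -5)) = 43.9659
d((26, -18), (4, 25)) = 48.3011
d((26, -18), (-18, 1)) = 47.927
d((26, -18), (17, -8)) = 13.4536
d((26, -18), (-30, 20)) = 67.6757
d((29, -14), (-16, -5)) = 45.8912
d((29, -14), (4, 25)) = 46.3249
d((29, -14), (-18, 1)) = 49.3356
d((29, -14), (17, -8)) = 13.4164
d((29, -14), (-30, 20)) = 68.0955
d((-16, -5), (4, 25)) = 36.0555
d((-16, -5), (-18, 1)) = 6.3246
d((-16, -5), (17, -8)) = 33.1361
d((-16, -5), (-30, 20)) = 28.6531
d((4, 25), (-18, 1)) = 32.5576
d((4, 25), (17, -8)) = 35.4683
d((4, 25), (-30, 20)) = 34.3657
d((-18, 1), (17, -8)) = 36.1386
d((-18, 1), (-30, 20)) = 22.4722
d((17, -8), (-30, 20)) = 54.7083

Closest pair: (26, -18) and (29, -14) with distance 5.0

The closest pair is (26, -18) and (29, -14) with Euclidean distance 5.0. For 10 points, brute-force pairwise comparison is shown above. For large n, the divide-and-conquer algorithm (sort by x, recurse on halves, check the dividing strip) achieves O(n log n).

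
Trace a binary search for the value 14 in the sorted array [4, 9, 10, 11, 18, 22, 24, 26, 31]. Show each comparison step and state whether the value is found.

Binary search for 14 in [4, 9, 10, 11, 18, 22, 24, 26, 31]:

lo=0, hi=8, mid=4, arr[mid]=18 -> 18 > 14, search left half
lo=0, hi=3, mid=1, arr[mid]=9 -> 9 < 14, search right half
lo=2, hi=3, mid=2, arr[mid]=10 -> 10 < 14, search right half
lo=3, hi=3, mid=3, arr[mid]=11 -> 11 < 14, search right half
lo=4 > hi=3, target 14 not found

Binary search determines that 14 is not in the array after 4 comparisons. The search space was exhausted without finding the target.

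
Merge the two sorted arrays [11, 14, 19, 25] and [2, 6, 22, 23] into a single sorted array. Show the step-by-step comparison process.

Merging process:

Compare 11 vs 2: take 2 from right. Merged: [2]
Compare 11 vs 6: take 6 from right. Merged: [2, 6]
Compare 11 vs 22: take 11 from left. Merged: [2, 6, 11]
Compare 14 vs 22: take 14 from left. Merged: [2, 6, 11, 14]
Compare 19 vs 22: take 19 from left. Merged: [2, 6, 11, 14, 19]
Compare 25 vs 22: take 22 from right. Merged: [2, 6, 11, 14, 19, 22]
Compare 25 vs 23: take 23 from right. Merged: [2, 6, 11, 14, 19, 22, 23]
Append remaining from left: [25]. Merged: [2, 6, 11, 14, 19, 22, 23, 25]

Final merged array: [2, 6, 11, 14, 19, 22, 23, 25]
Total comparisons: 7

The merged array is [2, 6, 11, 14, 19, 22, 23, 25], requiring 7 comparisons. The merge step runs in O(n) time where n is the total number of elements.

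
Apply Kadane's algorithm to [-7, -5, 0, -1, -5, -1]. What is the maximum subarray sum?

Using Kadane's algorithm on [-7, -5, 0, -1, -5, -1]:

Scanning through the array:
Position 1 (value -5): max_ending_here = -5, max_so_far = -5
Position 2 (value 0): max_ending_here = 0, max_so_far = 0
Position 3 (value -1): max_ending_here = -1, max_so_far = 0
Position 4 (value -5): max_ending_here = -5, max_so_far = 0
Position 5 (value -1): max_ending_here = -1, max_so_far = 0

Maximum subarray: [0]
Maximum sum: 0

The maximum subarray is [0] with sum 0. This subarray runs from index 2 to index 2.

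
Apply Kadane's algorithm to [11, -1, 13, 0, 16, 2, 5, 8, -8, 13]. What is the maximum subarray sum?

Using Kadane's algorithm on [11, -1, 13, 0, 16, 2, 5, 8, -8, 13]:

Scanning through the array:
Position 1 (value -1): max_ending_here = 10, max_so_far = 11
Position 2 (value 13): max_ending_here = 23, max_so_far = 23
Position 3 (value 0): max_ending_here = 23, max_so_far = 23
Position 4 (value 16): max_ending_here = 39, max_so_far = 39
Position 5 (value 2): max_ending_here = 41, max_so_far = 41
Position 6 (value 5): max_ending_here = 46, max_so_far = 46
Position 7 (value 8): max_ending_here = 54, max_so_far = 54
Position 8 (value -8): max_ending_here = 46, max_so_far = 54
Position 9 (value 13): max_ending_here = 59, max_so_far = 59

Maximum subarray: [11, -1, 13, 0, 16, 2, 5, 8, -8, 13]
Maximum sum: 59

The maximum subarray is [11, -1, 13, 0, 16, 2, 5, 8, -8, 13] with sum 59. This subarray runs from index 0 to index 9.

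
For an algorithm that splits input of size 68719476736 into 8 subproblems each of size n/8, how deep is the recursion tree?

For divide and conquer with division factor 8:

Problem sizes at each level:
Level 0: 68719476736
Level 1: 8589934592
Level 2: 1073741824
Level 3: 134217728
Level 4: 16777216
Level 5: 2097152
Level 6: 262144
Level 7: 32768
Level 8: 4096
Level 9: 512
Level 10: 64
Level 11: 8
Level 12: 1

The root is level 0 and the size-1 base case is level 12 (the tree spans levels 0 through 12, i.e. 13 levels counting the root), so the depth is the number of divisions: log_8(68719476736) = 12

The recursion tree depth is log_8(68719476736) = 12. At each level, the problem size is divided by 8, so it takes 12 divisions to reduce to a base case of size 1. The algorithm makes 8 recursive calls at each level.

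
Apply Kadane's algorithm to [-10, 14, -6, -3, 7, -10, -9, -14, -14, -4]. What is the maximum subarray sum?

Using Kadane's algorithm on [-10, 14, -6, -3, 7, -10, -9, -14, -14, -4]:

Scanning through the array:
Position 1 (value 14): max_ending_here = 14, max_so_far = 14
Position 2 (value -6): max_ending_here = 8, max_so_far = 14
Position 3 (value -3): max_ending_here = 5, max_so_far = 14
Position 4 (value 7): max_ending_here = 12, max_so_far = 14
Position 5 (value -10): max_ending_here = 2, max_so_far = 14
Position 6 (value -9): max_ending_here = -7, max_so_far = 14
Position 7 (value -14): max_ending_here = -14, max_so_far = 14
Position 8 (value -14): max_ending_here = -14, max_so_far = 14
Position 9 (value -4): max_ending_here = -4, max_so_far = 14

Maximum subarray: [14]
Maximum sum: 14

The maximum subarray is [14] with sum 14. This subarray runs from index 1 to index 1.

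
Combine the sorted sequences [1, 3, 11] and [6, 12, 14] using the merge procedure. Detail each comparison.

Merging process:

Compare 1 vs 6: take 1 from left. Merged: [1]
Compare 3 vs 6: take 3 from left. Merged: [1, 3]
Compare 11 vs 6: take 6 from right. Merged: [1, 3, 6]
Compare 11 vs 12: take 11 from left. Merged: [1, 3, 6, 11]
Append remaining from right: [12, 14]. Merged: [1, 3, 6, 11, 12, 14]

Final merged array: [1, 3, 6, 11, 12, 14]
Total comparisons: 4

The merged array is [1, 3, 6, 11, 12, 14], requiring 4 comparisons. The merge step runs in O(n) time where n is the total number of elements.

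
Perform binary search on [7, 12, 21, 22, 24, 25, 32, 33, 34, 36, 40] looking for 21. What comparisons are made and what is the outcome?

Binary search for 21 in [7, 12, 21, 22, 24, 25, 32, 33, 34, 36, 40]:

lo=0, hi=10, mid=5, arr[mid]=25 -> 25 > 21, search left half
lo=0, hi=4, mid=2, arr[mid]=21 -> Found target at index 2!

Binary search finds 21 at index 2 after 2 comparisons. The search repeatedly halves the search space by comparing with the middle element.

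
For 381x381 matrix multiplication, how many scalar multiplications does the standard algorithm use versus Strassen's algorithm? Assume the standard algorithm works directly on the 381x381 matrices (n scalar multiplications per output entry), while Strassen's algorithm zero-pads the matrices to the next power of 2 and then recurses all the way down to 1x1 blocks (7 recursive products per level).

Matrix multiplication for 381x381 matrices:

Strassen's algorithm requires power-of-2 dimensions. Pad 381x381 to 512x512 (next power of 2).

Standard algorithm: 381^3 = 55306341 multiplications
Strassen's algorithm: 7^(log2(512)) = 7^9 = 40353607 multiplications
Savings: 55306341 - 40353607 = 14952734 multiplications

Standard: 55306341 multiplications (381^3). Strassen: 40353607 multiplications (7^9, after padding to 512x512). Strassen reduces 8 recursive multiplications to 7 at each level.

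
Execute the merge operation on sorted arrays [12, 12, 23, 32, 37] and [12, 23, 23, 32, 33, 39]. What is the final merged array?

Merging process:

Compare 12 vs 12: take 12 from left. Merged: [12]
Compare 12 vs 12: take 12 from left. Merged: [12, 12]
Compare 23 vs 12: take 12 from right. Merged: [12, 12, 12]
Compare 23 vs 23: take 23 from left. Merged: [12, 12, 12, 23]
Compare 32 vs 23: take 23 from right. Merged: [12, 12, 12, 23, 23]
Compare 32 vs 23: take 23 from right. Merged: [12, 12, 12, 23, 23, 23]
Compare 32 vs 32: take 32 from left. Merged: [12, 12, 12, 23, 23, 23, 32]
Compare 37 vs 32: take 32 from right. Merged: [12, 12, 12, 23, 23, 23, 32, 32]
Compare 37 vs 33: take 33 from right. Merged: [12, 12, 12, 23, 23, 23, 32, 32, 33]
Compare 37 vs 39: take 37 from left. Merged: [12, 12, 12, 23, 23, 23, 32, 32, 33, 37]
Append remaining from right: [39]. Merged: [12, 12, 12, 23, 23, 23, 32, 32, 33, 37, 39]

Final merged array: [12, 12, 12, 23, 23, 23, 32, 32, 33, 37, 39]
Total comparisons: 10

The merged array is [12, 12, 12, 23, 23, 23, 32, 32, 33, 37, 39], requiring 10 comparisons. The merge step runs in O(n) time where n is the total number of elements.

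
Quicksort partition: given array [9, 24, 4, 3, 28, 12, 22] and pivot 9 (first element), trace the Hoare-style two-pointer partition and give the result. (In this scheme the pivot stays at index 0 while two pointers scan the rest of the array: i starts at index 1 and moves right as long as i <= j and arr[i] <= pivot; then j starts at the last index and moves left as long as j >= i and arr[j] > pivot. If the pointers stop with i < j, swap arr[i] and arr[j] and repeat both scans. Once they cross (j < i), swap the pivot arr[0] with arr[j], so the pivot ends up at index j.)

Hoare-style two-pointer partition with pivot = 9:

Initial array: [9, 24, 4, 3, 28, 12, 22]

Pointers start at i = 1, j = 6.
i stops at index 1 (arr[1]=24 > 9), j stops at index 3 (arr[3]=3 <= 9): swap arr[1] and arr[3], array becomes [9, 3, 4, 24, 28, 12, 22]
i ends at 3, j ends at 2: the pointers have crossed (j < i), so scanning stops.

Swap pivot arr[0] with arr[2] to place pivot at position 2: [4, 3, 9, 24, 28, 12, 22]
Pivot position: 2

After partitioning with pivot 9, the array becomes [4, 3, 9, 24, 28, 12, 22]. The pivot is placed at index 2. All elements to the left of the pivot are <= 9, and all elements to the right are > 9.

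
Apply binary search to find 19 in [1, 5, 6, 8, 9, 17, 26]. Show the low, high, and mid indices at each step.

Binary search for 19 in [1, 5, 6, 8, 9, 17, 26]:

lo=0, hi=6, mid=3, arr[mid]=8 -> 8 < 19, search right half
lo=4, hi=6, mid=5, arr[mid]=17 -> 17 < 19, search right half
lo=6, hi=6, mid=6, arr[mid]=26 -> 26 > 19, search left half
lo=6 > hi=5, target 19 not found

Binary search determines that 19 is not in the array after 3 comparisons. The search space was exhausted without finding the target.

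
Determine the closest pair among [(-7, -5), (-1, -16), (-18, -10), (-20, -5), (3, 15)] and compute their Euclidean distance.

Computing all pairwise distances among 5 points:

d((-7, -5), (-1, -16)) = 12.53
d((-7, -5), (-18, -10)) = 12.083
d((-7, -5), (-20, -5)) = 13.0
d((-7, -5), (3, 15)) = 22.3607
d((-1, -16), (-18, -10)) = 18.0278
d((-1, -16), (-20, -5)) = 21.9545
d((-1, -16), (3, 15)) = 31.257
d((-18, -10), (-20, -5)) = 5.3852 <-- minimum
d((-18, -10), (3, 15)) = 32.6497
d((-20, -5), (3, 15)) = 30.4795

Closest pair: (-18, -10) and (-20, -5) with distance 5.3852

The closest pair is (-18, -10) and (-20, -5) with Euclidean distance 5.3852. For 5 points, brute-force pairwise comparison is shown above. For large n, the divide-and-conquer algorithm (sort by x, recurse on halves, check the dividing strip) achieves O(n log n).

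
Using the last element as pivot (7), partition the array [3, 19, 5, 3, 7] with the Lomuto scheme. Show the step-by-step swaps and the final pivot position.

Lomuto partition with pivot = 7:

Initial array: [3, 19, 5, 3, 7]

arr[0]=3 <= 7: swap with position 0, array becomes [3, 19, 5, 3, 7]
arr[1]=19 > 7: no swap
arr[2]=5 <= 7: swap with position 1, array becomes [3, 5, 19, 3, 7]
arr[3]=3 <= 7: swap with position 2, array becomes [3, 5, 3, 19, 7]

Place pivot at position 3: [3, 5, 3, 7, 19]
Pivot position: 3

After partitioning with pivot 7, the array becomes [3, 5, 3, 7, 19]. The pivot is placed at index 3. All elements to the left of the pivot are <= 7, and all elements to the right are > 7.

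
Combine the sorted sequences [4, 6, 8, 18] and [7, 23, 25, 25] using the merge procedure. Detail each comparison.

Merging process:

Compare 4 vs 7: take 4 from left. Merged: [4]
Compare 6 vs 7: take 6 from left. Merged: [4, 6]
Compare 8 vs 7: take 7 from right. Merged: [4, 6, 7]
Compare 8 vs 23: take 8 from left. Merged: [4, 6, 7, 8]
Compare 18 vs 23: take 18 from left. Merged: [4, 6, 7, 8, 18]
Append remaining from right: [23, 25, 25]. Merged: [4, 6, 7, 8, 18, 23, 25, 25]

Final merged array: [4, 6, 7, 8, 18, 23, 25, 25]
Total comparisons: 5

The merged array is [4, 6, 7, 8, 18, 23, 25, 25], requiring 5 comparisons. The merge step runs in O(n) time where n is the total number of elements.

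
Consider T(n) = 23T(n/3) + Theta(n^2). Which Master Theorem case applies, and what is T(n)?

Master Theorem for T(n) = 23T(n/3) + O(n^2):

a = 23, b = 3, c = 2
log_b(a) = log_3(23) = 2.8540

Case 1: c = 2 < log_3(23) = 2.8540
T(n) = O(n^(log_3 23))

For T(n) = 23T(n/3) + O(n^2): log_3(23) = 2.8540. This is Case 1 of the Master Theorem (c < log_b(a), work dominated by leaves), giving O(n^(log_3 23)).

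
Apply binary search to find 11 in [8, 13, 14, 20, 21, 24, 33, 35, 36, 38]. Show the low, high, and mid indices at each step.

Binary search for 11 in [8, 13, 14, 20, 21, 24, 33, 35, 36, 38]:

lo=0, hi=9, mid=4, arr[mid]=21 -> 21 > 11, search left half
lo=0, hi=3, mid=1, arr[mid]=13 -> 13 > 11, search left half
lo=0, hi=0, mid=0, arr[mid]=8 -> 8 < 11, search right half
lo=1 > hi=0, target 11 not found

Binary search determines that 11 is not in the array after 3 comparisons. The search space was exhausted without finding the target.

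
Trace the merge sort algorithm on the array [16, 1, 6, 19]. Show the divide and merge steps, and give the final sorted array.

Merge sort trace:

Split: [16, 1, 6, 19] -> [16, 1] and [6, 19]
  Split: [16, 1] -> [16] and [1]
  Merge: [16] + [1] -> [1, 16]
  Split: [6, 19] -> [6] and [19]
  Merge: [6] + [19] -> [6, 19]
Merge: [1, 16] + [6, 19] -> [1, 6, 16, 19]

Final sorted array: [1, 6, 16, 19]

The merge sort proceeds by recursively splitting the array and merging sorted halves.
After all merges, the sorted array is [1, 6, 16, 19].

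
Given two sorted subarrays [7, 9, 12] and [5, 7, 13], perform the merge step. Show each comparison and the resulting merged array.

Merging process:

Compare 7 vs 5: take 5 from right. Merged: [5]
Compare 7 vs 7: take 7 from left. Merged: [5, 7]
Compare 9 vs 7: take 7 from right. Merged: [5, 7, 7]
Compare 9 vs 13: take 9 from left. Merged: [5, 7, 7, 9]
Compare 12 vs 13: take 12 from left. Merged: [5, 7, 7, 9, 12]
Append remaining from right: [13]. Merged: [5, 7, 7, 9, 12, 13]

Final merged array: [5, 7, 7, 9, 12, 13]
Total comparisons: 5

The merged array is [5, 7, 7, 9, 12, 13], requiring 5 comparisons. The merge step runs in O(n) time where n is the total number of elements.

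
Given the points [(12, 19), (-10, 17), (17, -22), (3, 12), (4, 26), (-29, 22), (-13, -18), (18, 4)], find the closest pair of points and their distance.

Computing all pairwise distances among 8 points:

d((12, 19), (-10, 17)) = 22.0907
d((12, 19), (17, -22)) = 41.3038
d((12, 19), (3, 12)) = 11.4018
d((12, 19), (4, 26)) = 10.6301 <-- minimum
d((12, 19), (-29, 22)) = 41.1096
d((12, 19), (-13, -18)) = 44.6542
d((12, 19), (18, 4)) = 16.1555
d((-10, 17), (17, -22)) = 47.4342
d((-10, 17), (3, 12)) = 13.9284
d((-10, 17), (4, 26)) = 16.6433
d((-10, 17), (-29, 22)) = 19.6469
d((-10, 17), (-13, -18)) = 35.1283
d((-10, 17), (18, 4)) = 30.8707
d((17, -22), (3, 12)) = 36.7696
d((17, -22), (4, 26)) = 49.7293
d((17, -22), (-29, 22)) = 63.6553
d((17, -22), (-13, -18)) = 30.2655
d((17, -22), (18, 4)) = 26.0192
d((3, 12), (4, 26)) = 14.0357
d((3, 12), (-29, 22)) = 33.5261
d((3, 12), (-13, -18)) = 34.0
d((3, 12), (18, 4)) = 17.0
d((4, 26), (-29, 22)) = 33.2415
d((4, 26), (-13, -18)) = 47.1699
d((4, 26), (18, 4)) = 26.0768
d((-29, 22), (-13, -18)) = 43.0813
d((-29, 22), (18, 4)) = 50.3289
d((-13, -18), (18, 4)) = 38.0132

Closest pair: (12, 19) and (4, 26) with distance 10.6301

The closest pair is (12, 19) and (4, 26) with Euclidean distance 10.6301. For 8 points, brute-force pairwise comparison is shown above. For large n, the divide-and-conquer algorithm (sort by x, recurse on halves, check the dividing strip) achieves O(n log n).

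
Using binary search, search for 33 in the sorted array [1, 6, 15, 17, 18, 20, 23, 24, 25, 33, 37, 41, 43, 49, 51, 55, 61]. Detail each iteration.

Binary search for 33 in [1, 6, 15, 17, 18, 20, 23, 24, 25, 33, 37, 41, 43, 49, 51, 55, 61]:

lo=0, hi=16, mid=8, arr[mid]=25 -> 25 < 33, search right half
lo=9, hi=16, mid=12, arr[mid]=43 -> 43 > 33, search left half
lo=9, hi=11, mid=10, arr[mid]=37 -> 37 > 33, search left half
lo=9, hi=9, mid=9, arr[mid]=33 -> Found target at index 9!

Binary search finds 33 at index 9 after 4 comparisons. The search repeatedly halves the search space by comparing with the middle element.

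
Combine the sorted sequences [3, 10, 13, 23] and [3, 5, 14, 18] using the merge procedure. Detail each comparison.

Merging process:

Compare 3 vs 3: take 3 from left. Merged: [3]
Compare 10 vs 3: take 3 from right. Merged: [3, 3]
Compare 10 vs 5: take 5 from right. Merged: [3, 3, 5]
Compare 10 vs 14: take 10 from left. Merged: [3, 3, 5, 10]
Compare 13 vs 14: take 13 from left. Merged: [3, 3, 5, 10, 13]
Compare 23 vs 14: take 14 from right. Merged: [3, 3, 5, 10, 13, 14]
Compare 23 vs 18: take 18 from right. Merged: [3, 3, 5, 10, 13, 14, 18]
Append remaining from left: [23]. Merged: [3, 3, 5, 10, 13, 14, 18, 23]

Final merged array: [3, 3, 5, 10, 13, 14, 18, 23]
Total comparisons: 7

The merged array is [3, 3, 5, 10, 13, 14, 18, 23], requiring 7 comparisons. The merge step runs in O(n) time where n is the total number of elements.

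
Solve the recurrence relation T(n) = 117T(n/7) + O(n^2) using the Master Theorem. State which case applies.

Master Theorem for T(n) = 117T(n/7) + O(n^2):

a = 117, b = 7, c = 2
log_b(a) = log_7(117) = 2.4473

Case 1: c = 2 < log_7(117) = 2.4473
T(n) = O(n^(log_7 117))

For T(n) = 117T(n/7) + O(n^2): log_7(117) = 2.4473. This is Case 1 of the Master Theorem (c < log_b(a), work dominated by leaves), giving O(n^(log_7 117)).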